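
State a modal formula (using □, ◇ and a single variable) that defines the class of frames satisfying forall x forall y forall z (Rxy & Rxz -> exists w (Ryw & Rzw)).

This is convergence; the standard corresponding axiom is .2: ◇□q → □◇q.

◇□q → □◇q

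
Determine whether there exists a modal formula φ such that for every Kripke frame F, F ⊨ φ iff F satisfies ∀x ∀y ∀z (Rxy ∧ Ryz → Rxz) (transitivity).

Yes, by □r → □□r

The condition is transitivity. A defining modal formula is □r → □□r.
Suppose □r→□□r is valid. Take Rxy, Ryz and set V(r)={w : Rxw}. Then □r at x, so □□r at x, so □r at y, so r at z, i.e. Rxz.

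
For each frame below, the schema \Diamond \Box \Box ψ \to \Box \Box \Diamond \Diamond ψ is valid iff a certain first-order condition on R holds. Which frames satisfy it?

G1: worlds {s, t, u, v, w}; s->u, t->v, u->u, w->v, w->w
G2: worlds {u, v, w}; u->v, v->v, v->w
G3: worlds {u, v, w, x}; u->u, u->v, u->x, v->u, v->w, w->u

Frame correspondent (Sahlqvist): \forall x \forall y \forall z ((xRy \wedge x R^2 z) \to \exists w (y R^2 w \wedge z R^2 w)) — i.e. a generalized confluence (Geach) condition.
G1: fails — wRv, wR²v but no w* with vR²w* and vR²w*.
G2: fails — uRv, uR²w but no t with vR²t and wR²t.
G3: fails — uRu, uR²x but no t with uR²t and xR²t.

none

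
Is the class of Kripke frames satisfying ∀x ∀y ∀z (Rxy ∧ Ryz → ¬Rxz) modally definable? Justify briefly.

No

If a class were modally definable it would be closed under surjective bounded morphisms (Goldblatt–Thomason).
The 5-cycle (worlds a,b,c,d,e with a→b→c→d→e→a) is intransitive. Mapping every world to a single reflexive point • is a surjective bounded morphism; the reflexive point is not intransitive (R••∧R•• but R••).
Hence intransitivity is not modally definable.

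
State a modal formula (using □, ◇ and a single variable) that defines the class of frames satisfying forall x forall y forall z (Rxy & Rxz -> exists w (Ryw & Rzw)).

A defining formula is ◇□p → □◇p (the .2 axiom).
Suppose ◇□p→□◇p is valid. Take Rxy, Rxz and set V(p)={w : Ryw}. Then □p at y so ◇□p at x, so □◇p at x, so ◇p at z, giving w with Rzw and Ryw.

◇□p → □◇p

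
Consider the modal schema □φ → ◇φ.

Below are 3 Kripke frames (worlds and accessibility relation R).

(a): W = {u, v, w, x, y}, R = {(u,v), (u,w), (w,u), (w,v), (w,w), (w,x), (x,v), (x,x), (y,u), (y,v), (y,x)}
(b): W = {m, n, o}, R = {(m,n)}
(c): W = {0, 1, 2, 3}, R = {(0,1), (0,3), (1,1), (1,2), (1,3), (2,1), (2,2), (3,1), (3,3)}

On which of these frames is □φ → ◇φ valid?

(c)

The schema corresponds to seriality: ∀x ∃y Rxy.
(a): fails — world v has no successor.
(b): fails — world n has no successor.
(c): condition met.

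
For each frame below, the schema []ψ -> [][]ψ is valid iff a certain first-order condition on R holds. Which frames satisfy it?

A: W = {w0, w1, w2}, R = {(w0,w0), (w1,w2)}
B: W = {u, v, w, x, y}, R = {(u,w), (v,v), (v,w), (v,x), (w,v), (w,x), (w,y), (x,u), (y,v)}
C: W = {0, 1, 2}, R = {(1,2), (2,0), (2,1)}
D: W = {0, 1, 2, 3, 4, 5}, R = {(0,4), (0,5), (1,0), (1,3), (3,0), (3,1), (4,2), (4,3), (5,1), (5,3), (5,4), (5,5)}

Frame correspondent (Sahlqvist): forall x forall y forall z (Rxy & Ryz -> Rxz) — i.e. transitivity.
A: satisfies the condition.
B: fails — Ruw and Rwx but not Rux.
C: fails — R12 and R20 but not R10.
D: fails — R10 and R04 but not R14.

A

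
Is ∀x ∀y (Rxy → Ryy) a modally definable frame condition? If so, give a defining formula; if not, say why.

The condition is shift-reflexivity. A defining modal formula is □(□p → p).
Suppose □(□p→p) is valid. Take Rxy and set V(p)={w : Ryw}. Then at y, □p holds; since □(□p→p) at x, □p→p at y, so p at y, i.e. Ryy.

Definable; □(□p → p) defines it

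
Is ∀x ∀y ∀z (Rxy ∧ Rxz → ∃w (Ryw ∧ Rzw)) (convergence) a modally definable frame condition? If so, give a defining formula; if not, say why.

This is a Sahlqvist condition; the .2 axiom ◇□p → □◇p defines it.

Yes, by ◇□p → □◇p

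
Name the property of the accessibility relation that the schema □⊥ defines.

This is the Ver axiom.
Its frame correspondent is emptiness of R — ∀x ∀y ¬Rxy.

Emptiness of R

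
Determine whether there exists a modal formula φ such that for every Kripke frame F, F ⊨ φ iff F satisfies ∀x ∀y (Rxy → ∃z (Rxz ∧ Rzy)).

This is a Sahlqvist condition; the C4 axiom □□q → □q defines it.
Suppose □□q→□q is valid. Take Rxy and set V(q)={w : xR²w}. Then □□q at x, so □q at x, so q at y, i.e. ∃z(Rxz∧Rzy).

Yes, by □□q → □q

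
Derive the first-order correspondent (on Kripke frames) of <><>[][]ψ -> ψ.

forall x forall y (x R^2 y -> exists w (y R^2 w & x = w))

This is a Sahlqvist (Geach-type) schema ◇^2□^2ψ → □^0◇^0ψ.
Minimal-valuation argument: fix x; take any y with xR^2y and any z with xR^0z. Set V(ψ) to the set of worlds R-reachable from y in exactly 2 steps. Then □^2ψ holds at y, so the antecedent holds at x; validity forces ◇^0ψ at z, giving a w with zR^0w and yR^2w.
First-order correspondent: forall x forall y (x R^2 y -> exists w (y R^2 w & x = w)).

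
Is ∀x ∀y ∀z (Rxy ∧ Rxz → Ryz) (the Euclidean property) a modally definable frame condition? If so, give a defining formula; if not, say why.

Yes, by ◇r → □◇r

The condition is the Euclidean property. A defining modal formula is ◇r → □◇r.
Suppose ◇r→□◇r is valid. Take Rxy, Rxz and set V(r)={y}. Then ◇r at x, so □◇r at x, so ◇r at z, so some w with Rzw has r; w=y, i.e. Rzy. By symmetry of the argument, Ryz.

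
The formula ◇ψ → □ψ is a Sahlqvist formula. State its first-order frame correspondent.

Suppose ◇ψ→□ψ is valid. Take Rxy, Rxz and set V(ψ)={y}. Then ◇ψ at x, so □ψ at x, so ψ at z, i.e. z=y.

partial functionality: ∀x ∀y ∀z (Rxy ∧ Rxz → y = z)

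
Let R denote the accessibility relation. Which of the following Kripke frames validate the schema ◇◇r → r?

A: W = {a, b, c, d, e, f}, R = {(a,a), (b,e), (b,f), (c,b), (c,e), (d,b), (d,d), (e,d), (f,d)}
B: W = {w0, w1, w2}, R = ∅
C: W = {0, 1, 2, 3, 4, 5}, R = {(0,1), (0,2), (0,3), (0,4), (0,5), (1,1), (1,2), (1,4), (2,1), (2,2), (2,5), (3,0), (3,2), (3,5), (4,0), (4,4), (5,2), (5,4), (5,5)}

B

The schema corresponds to a generalized confluence (Geach) condition: ∀x ∀y (xR²y → ∃w (y = w ∧ x = w)).
A: fails — bR²d but d ≠ b.
B: satisfies the condition.
C: fails — 0R²1 but 1 ≠ 0.
Valid on: B.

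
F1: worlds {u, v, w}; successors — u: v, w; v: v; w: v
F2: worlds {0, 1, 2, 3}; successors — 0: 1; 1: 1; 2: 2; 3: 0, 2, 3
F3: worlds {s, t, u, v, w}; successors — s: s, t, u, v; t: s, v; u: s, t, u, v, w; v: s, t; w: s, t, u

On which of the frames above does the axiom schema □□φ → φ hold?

The schema corresponds to a generalized confluence (Geach) condition: ∀x ∃w (xR²w ∧ x = w).
F1: fails — at u but no t with uR²t and u=t.
F2: fails — at 0 but no w with 0R²w and 0=w.
F3: holds.

F3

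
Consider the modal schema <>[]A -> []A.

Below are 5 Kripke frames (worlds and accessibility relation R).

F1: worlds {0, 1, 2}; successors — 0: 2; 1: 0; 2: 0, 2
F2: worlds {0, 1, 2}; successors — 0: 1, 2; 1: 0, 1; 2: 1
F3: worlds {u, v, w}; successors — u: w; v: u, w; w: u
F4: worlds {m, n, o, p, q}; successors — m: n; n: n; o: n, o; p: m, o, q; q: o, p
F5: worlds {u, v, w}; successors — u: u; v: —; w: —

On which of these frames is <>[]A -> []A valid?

Frame correspondent (Sahlqvist): forall x forall y forall z (Rxy & Rxz -> Ryz) — i.e. the Euclidean property.
F1: fails — R10 and R10 but not R00.
F2: fails — R02 and R02 but not R22.
F3: fails — Ruw and Ruw but not Rww.
F4: fails — Ron and Roo but not Rno.
F5: ✓.
Valid on: F5.

F5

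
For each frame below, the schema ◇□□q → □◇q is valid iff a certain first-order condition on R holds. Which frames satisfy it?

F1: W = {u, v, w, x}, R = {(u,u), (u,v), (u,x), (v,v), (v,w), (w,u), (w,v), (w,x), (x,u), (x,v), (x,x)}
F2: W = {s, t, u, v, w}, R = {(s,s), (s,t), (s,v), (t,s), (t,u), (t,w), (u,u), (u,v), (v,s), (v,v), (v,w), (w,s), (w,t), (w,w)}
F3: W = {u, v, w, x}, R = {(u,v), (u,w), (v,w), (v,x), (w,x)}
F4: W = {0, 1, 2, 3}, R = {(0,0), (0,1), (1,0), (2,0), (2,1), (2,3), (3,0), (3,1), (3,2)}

F1, F2, F4

Frame correspondent (Sahlqvist): ∀x ∀y ∀z ((xRy ∧ xRz) → ∃w (yR²w ∧ zRw)) — i.e. a generalized confluence (Geach) condition.
F1: satisfies the condition.
F2: satisfies the condition.
F3: fails — uRw, uRv but no t with wR²t and vRt.
F4: satisfies the condition.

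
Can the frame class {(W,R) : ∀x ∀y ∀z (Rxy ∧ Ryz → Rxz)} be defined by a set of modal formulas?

This is a Sahlqvist condition; the 4 axiom □p → □□p defines it.

Yes, by □p → □□p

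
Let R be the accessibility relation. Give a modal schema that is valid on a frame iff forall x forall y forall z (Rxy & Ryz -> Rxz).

The condition is transitivity. The 4 schema □q → □□q defines it.
Suppose □q→□□q is valid. Take Rxy, Ryz and set V(q)={w : Rxw}. Then □q at x, so □□q at x, so □q at y, so q at z, i.e. Rxz.

□q → □□q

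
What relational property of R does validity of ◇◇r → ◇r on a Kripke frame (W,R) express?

Transitivity

This is a form of the 4 axiom.
Its frame correspondent is transitivity — ∀x ∀y ∀z (Rxy ∧ Ryz → Rxz).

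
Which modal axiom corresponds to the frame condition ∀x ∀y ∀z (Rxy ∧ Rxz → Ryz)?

◇q → □◇q

The condition is the Euclidean property. The 5 schema ◇q → □◇q defines it.
Suppose ◇q→□◇q is valid. Take Rxy, Rxz and set V(q)={y}. Then ◇q at x, so □◇q at x, so ◇q at z, so some w with Rzw has q; w=y, i.e. Rzy. By symmetry of the argument, Ryz.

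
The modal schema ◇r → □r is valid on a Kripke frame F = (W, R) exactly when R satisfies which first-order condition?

This is the CD axiom.
It corresponds to partial functionality: ∀x ∀y ∀z (Rxy ∧ Rxz → y = z).

partial functionality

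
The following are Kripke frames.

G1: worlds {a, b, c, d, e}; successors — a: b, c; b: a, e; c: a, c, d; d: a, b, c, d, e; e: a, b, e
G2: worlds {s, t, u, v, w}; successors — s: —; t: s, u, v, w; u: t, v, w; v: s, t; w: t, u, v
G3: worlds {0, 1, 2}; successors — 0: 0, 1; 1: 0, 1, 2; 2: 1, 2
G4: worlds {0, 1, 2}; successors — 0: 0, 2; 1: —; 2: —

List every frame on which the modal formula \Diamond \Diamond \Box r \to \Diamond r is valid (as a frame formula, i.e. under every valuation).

G3

Frame correspondent (Sahlqvist): \forall x \forall y (x R^2 y \to \exists w (yRw \wedge xRw)) — i.e. a generalized confluence (Geach) condition.
G1: fails — bR²a but no w with aRw and bRw.
G2: fails — tR²s but no w* with sRw* and tRw*.
G3: condition met.
G4: fails — 0R²2 but no w with 2Rw and 0Rw.
Valid on: G3.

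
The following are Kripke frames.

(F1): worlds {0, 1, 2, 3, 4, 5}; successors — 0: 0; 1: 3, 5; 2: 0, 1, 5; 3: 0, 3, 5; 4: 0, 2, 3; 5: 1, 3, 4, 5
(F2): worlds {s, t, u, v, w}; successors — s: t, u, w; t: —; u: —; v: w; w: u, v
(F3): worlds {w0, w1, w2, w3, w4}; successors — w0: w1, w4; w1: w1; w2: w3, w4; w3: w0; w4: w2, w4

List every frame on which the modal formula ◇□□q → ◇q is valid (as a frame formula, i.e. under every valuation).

(F1)

The schema corresponds to a generalized confluence (Geach) condition: ∀x ∀y (xRy → ∃w (yR²w ∧ xRw)).
(F1): ✓.
(F2): fails — sRt but no w* with tR²w* and sRw*.
(F3): fails — w3Rw0 but no w with w0R²w and w3Rw.
Valid on: (F1).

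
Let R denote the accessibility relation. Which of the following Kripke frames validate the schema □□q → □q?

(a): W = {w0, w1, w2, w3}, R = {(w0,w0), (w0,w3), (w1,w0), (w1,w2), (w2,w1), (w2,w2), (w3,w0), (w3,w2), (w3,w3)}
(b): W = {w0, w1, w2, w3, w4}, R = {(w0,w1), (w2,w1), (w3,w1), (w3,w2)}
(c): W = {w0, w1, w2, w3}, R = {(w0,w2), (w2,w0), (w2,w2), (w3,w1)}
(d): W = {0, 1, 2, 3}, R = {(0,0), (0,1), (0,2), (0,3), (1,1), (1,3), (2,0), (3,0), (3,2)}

The schema corresponds to density: ∀x ∀y (Rxy → ∃z (Rxz ∧ Rzy)).
(a): satisfies the condition.
(b): fails — Rw0w1 but no z with Rw0z and Rzw1.
(c): fails — Rw3w1 but no z with Rw3z and Rzw1.
(d): satisfies the condition.
Valid on: (a), (d).

(a), (d)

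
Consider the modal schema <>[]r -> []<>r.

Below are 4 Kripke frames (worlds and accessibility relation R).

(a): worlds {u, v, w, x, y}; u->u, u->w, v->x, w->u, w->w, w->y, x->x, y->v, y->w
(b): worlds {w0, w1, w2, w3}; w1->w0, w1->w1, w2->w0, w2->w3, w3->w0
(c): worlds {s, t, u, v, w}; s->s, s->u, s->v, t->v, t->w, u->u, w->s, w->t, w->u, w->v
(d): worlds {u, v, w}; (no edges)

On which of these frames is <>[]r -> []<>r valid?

(d)

This is the axiom for convergence; its first-order frame correspondent is forall x forall y forall z (Rxy & Rxz -> exists w (Ryw & Rzw)).
(a): fails — Ryv and Ryw but v and w have no common successor.
(b): fails — Rw1w1 and Rw1w0 but w1 and w0 have no common successor.
(c): fails — Rsv and Rsv but v and v have no common successor.
(d): condition met.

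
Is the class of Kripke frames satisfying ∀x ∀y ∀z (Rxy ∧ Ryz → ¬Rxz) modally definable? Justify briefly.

Any modally definable frame class is closed under surjective bounded morphisms.
The 7-cycle (worlds 0,1,2,3,4,5,6 with 0→1→2→3→4→5→6→0) is intransitive. Mapping every world to a single reflexive point • is a surjective bounded morphism; the reflexive point is not intransitive (R••∧R•• but R••).
Hence intransitivity is not modally definable.

Not modally definable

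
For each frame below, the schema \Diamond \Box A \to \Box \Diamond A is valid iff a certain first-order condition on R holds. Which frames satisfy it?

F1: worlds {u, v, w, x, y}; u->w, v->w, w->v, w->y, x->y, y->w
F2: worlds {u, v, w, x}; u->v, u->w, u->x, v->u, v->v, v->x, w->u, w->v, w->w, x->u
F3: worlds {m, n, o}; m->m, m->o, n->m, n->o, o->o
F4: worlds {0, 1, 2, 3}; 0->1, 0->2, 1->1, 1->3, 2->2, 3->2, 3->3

F1, F3

The schema corresponds to convergence: \forall x \forall y \forall z (Rxy \wedge Rxz \to \exists w (Ryw \wedge Rzw)).
F1: condition met.
F2: fails — Rvu and Rvx but u and x have no common successor.
F3: condition met.
F4: fails — R02 and R01 but 2 and 1 have no common successor.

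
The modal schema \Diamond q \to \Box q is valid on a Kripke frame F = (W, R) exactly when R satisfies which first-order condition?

partial functionality: \forall x \forall y \forall z (Rxy \wedge Rxz \to y = z)

Suppose ◇q→□q is valid. Take Rxy, Rxz and set V(q)={y}. Then ◇q at x, so □q at x, so q at z, i.e. z=y.
Conversely, on a frame with partial functionality the schema holds at every world under every valuation.
So the correspondent is partial functionality.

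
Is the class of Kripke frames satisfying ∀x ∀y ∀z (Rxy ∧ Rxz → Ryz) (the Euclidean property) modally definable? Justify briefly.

Yes — defined by ◇q → □◇q

The condition is the Euclidean property. A defining modal formula is ◇q → □◇q.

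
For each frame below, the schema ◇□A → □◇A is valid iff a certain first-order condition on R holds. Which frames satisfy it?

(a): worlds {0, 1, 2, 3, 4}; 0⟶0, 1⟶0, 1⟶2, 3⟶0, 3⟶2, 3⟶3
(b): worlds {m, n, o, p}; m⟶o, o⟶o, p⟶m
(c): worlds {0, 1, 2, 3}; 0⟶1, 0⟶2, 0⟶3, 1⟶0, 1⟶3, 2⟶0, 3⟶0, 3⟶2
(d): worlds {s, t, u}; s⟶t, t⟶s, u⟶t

(b), (d)

This is the axiom for convergence; its first-order frame correspondent is ∀x ∀y ∀z (Rxy ∧ Rxz → ∃w (Ryw ∧ Rzw)).
(a): fails — R10 and R12 but 0 and 2 have no common successor.
(b): condition met.
(c): fails — R32 and R30 but 2 and 0 have no common successor.
(d): condition met.
Valid on: (b), (d).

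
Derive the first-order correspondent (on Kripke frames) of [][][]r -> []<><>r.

forall x forall z (xRz -> exists w (x R^3 w & z R^2 w))

This is a Sahlqvist (Geach-type) schema ◇^0□^3r → □^1◇^2r.
Minimal-valuation argument: fix x; take any y with xR^0y and any z with xR^1z. Set V(r) to the set of worlds R-reachable from y in exactly 3 steps. Then □^3r holds at y, so the antecedent holds at x; validity forces ◇^2r at z, giving a w with zR^2w and yR^3w.
First-order correspondent: forall x forall z (xRz -> exists w (x R^3 w & z R^2 w)).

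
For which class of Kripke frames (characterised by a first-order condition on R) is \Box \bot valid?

emptiness of R: \forall x \forall y \neg Rxy

This is the Ver axiom.
It corresponds to emptiness of R: \forall x \forall y \neg Rxy.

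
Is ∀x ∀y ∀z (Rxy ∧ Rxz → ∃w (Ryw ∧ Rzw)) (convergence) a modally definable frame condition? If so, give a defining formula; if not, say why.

Yes, by ◇□r → □◇r

Yes: it is convergence, defined by the .2 schema ◇□r → □◇r.
Suppose ◇□r→□◇r is valid. Take Rxy, Rxz and set V(r)={w : Ryw}. Then □r at y so ◇□r at x, so □◇r at x, so ◇r at z, giving w with Rzw and Ryw.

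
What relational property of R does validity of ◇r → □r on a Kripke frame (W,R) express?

Partial functionality

Suppose ◇r→□r is valid. Take Rxy, Rxz and set V(r)={y}. Then ◇r at x, so □r at x, so r at z, i.e. z=y.
Conversely, on a frame with partial functionality the schema holds at every world under every valuation.
Frame condition: ∀x ∀y ∀z (Rxy ∧ Rxz → y = z).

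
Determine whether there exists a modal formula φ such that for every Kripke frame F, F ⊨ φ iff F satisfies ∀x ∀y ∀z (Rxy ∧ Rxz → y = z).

Yes, by ◇r → □r

Yes: it is partial functionality, defined by the CD schema ◇r → □r.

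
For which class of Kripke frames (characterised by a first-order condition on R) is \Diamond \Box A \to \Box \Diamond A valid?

Suppose ◇□A→□◇A is valid. Take Rxy, Rxz and set V(A)={w : Ryw}. Then □A at y so ◇□A at x, so □◇A at x, so ◇A at z, giving w with Rzw and Ryw.

convergence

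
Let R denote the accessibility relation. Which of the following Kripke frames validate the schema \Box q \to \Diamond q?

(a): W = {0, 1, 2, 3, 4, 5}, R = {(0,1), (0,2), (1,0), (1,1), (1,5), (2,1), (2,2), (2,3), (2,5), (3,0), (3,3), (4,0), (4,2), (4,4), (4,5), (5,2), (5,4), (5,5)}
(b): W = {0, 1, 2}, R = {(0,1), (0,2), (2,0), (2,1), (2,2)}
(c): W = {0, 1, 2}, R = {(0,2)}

(a)

The schema corresponds to seriality: \forall x \exists y Rxy.
(a): ✓.
(b): fails — world 1 has no successor.
(c): fails — world 1 has no successor.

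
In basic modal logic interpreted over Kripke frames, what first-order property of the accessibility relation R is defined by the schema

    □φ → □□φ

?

This schema is the 4 axiom.
It corresponds to transitivity: ∀x ∀y ∀z (Rxy ∧ Ryz → Rxz).

transitivity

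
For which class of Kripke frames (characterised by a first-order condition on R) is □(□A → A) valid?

Suppose □(□A→A) is valid. Take Rxy and set V(A)={w : Ryw}. Then at y, □A holds; since □(□A→A) at x, □A→A at y, so A at y, i.e. Ryy.
Conversely, any frame satisfying ∀x ∀y (Rxy → Ryy) validates the schema.
So the correspondent is shift-reflexivity.

Shift-reflexivity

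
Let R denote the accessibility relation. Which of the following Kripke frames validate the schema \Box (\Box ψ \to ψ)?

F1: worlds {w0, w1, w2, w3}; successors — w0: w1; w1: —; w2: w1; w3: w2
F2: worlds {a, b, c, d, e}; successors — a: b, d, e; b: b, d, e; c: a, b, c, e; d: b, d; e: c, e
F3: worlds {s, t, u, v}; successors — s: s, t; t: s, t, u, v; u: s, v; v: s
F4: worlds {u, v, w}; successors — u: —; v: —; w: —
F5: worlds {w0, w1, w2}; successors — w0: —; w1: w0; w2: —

The schema corresponds to shift-reflexivity: \forall x \forall y (Rxy \to Ryy).
F1: fails — Rw0w1 but not Rw1w1.
F2: fails — Rca but not Raa.
F3: fails — Ruv but not Rvv.
F4: ✓.
F5: fails — Rw1w0 but not Rw0w0.
Valid on: F4.

F4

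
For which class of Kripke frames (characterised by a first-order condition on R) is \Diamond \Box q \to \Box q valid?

the Euclidean property

This is frame-equivalent to ◇q → □◇q (substitute ¬q for q and contrapose).
Suppose ◇q→□◇q is valid. Take Rxy, Rxz and set V(q)={y}. Then ◇q at x, so □◇q at x, so ◇q at z, so some w with Rzw has q; w=y, i.e. Rzy. By symmetry of the argument, Ryz.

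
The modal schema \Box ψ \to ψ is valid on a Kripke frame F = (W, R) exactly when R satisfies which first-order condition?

Suppose □ψ→ψ is valid. At any x set V(ψ)={w : Rxw}. Then □ψ holds at x, so ψ holds at x, i.e. Rxx.

reflexivity: \forall x Rxx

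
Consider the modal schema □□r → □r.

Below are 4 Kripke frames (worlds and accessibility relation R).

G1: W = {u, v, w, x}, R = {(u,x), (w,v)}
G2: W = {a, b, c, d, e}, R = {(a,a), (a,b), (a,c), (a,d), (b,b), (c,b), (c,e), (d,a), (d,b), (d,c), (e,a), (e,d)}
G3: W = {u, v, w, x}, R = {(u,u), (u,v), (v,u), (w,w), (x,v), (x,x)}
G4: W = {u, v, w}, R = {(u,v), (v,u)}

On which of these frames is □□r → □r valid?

G3

Frame correspondent (Sahlqvist): ∀x ∀y (Rxy → ∃z (Rxz ∧ Rzy)) — i.e. density.
G1: fails — Rwv but no z with Rwz and Rzv.
G2: fails — Rce but no z with Rcz and Rze.
G3: holds.
G4: fails — Ruv but no z with Ruz and Rzv.
Valid on: G3.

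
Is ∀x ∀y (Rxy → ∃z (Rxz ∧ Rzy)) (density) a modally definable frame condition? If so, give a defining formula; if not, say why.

Definable; □□r → □r defines it

This is a Sahlqvist condition; the C4 axiom □□r → □r defines it.
Suppose □□r→□r is valid. Take Rxy and set V(r)={w : xR²w}. Then □□r at x, so □r at x, so r at y, i.e. ∃z(Rxz∧Rzy).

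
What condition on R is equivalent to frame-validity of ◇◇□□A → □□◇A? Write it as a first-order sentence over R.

This is a Sahlqvist (Geach-type) schema ◇^2□^2A → □^2◇^1A.
Minimal-valuation argument: fix x; take any y with xR^2y and any z with xR^2z. Set V(A) to the set of worlds R-reachable from y in exactly 2 steps. Then □^2A holds at y, so the antecedent holds at x; validity forces ◇^1A at z, giving a w with zR^1w and yR^2w.
First-order correspondent: ∀x ∀y ∀z ((xR²y ∧ xR²z) → ∃w (yR²w ∧ zRw)).

∀x ∀y ∀z ((xR²y ∧ xR²z) → ∃w (yR²w ∧ zRw))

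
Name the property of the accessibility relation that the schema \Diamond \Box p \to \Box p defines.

This is a form of the 5 axiom.
It corresponds to the Euclidean property: \forall x \forall y \forall z (Rxy \wedge Rxz \to Ryz).

the Euclidean property: \forall x \forall y \forall z (Rxy \wedge Rxz \to Ryz)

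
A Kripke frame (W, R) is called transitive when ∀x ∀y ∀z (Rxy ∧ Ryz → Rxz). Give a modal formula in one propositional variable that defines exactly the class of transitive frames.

This is transitivity; the standard corresponding axiom is 4: □ψ → □□ψ.
Suppose □ψ→□□ψ is valid. Take Rxy, Ryz and set V(ψ)={w : Rxw}. Then □ψ at x, so □□ψ at x, so □ψ at y, so ψ at z, i.e. Rxz.

□ψ → □□ψ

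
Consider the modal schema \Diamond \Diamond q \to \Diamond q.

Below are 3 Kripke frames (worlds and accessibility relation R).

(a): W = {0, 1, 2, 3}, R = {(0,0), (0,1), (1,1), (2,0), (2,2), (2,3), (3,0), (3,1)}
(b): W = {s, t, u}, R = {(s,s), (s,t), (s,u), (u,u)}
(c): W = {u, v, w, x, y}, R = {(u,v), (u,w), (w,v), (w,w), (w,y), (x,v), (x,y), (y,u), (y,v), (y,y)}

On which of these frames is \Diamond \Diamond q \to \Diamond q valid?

(b)

This is the axiom for transitivity; its first-order frame correspondent is \forall x \forall y \forall z (Rxy \wedge Ryz \to Rxz).
(a): fails — R23 and R31 but not R21.
(b): satisfies the condition.
(c): fails — Ruw and Rwy but not Ruy.
Valid on: (b).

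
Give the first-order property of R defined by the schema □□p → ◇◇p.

∀x ∃w (xR²w ∧ xR²w)

This is a Sahlqvist (Geach-type) schema ◇^0□^2p → □^0◇^2p.
Minimal-valuation argument: fix x; take any y with xR^0y and any z with xR^0z. Set V(p) to the set of worlds R-reachable from y in exactly 2 steps. Then □^2p holds at y, so the antecedent holds at x; validity forces ◇^2p at z, giving a w with zR^2w and yR^2w.
First-order correspondent: ∀x ∃w (xR²w ∧ xR²w).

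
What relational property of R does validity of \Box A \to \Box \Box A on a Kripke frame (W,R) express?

Suppose □A→□□A is valid. Take Rxy, Ryz and set V(A)={w : Rxw}. Then □A at x, so □□A at x, so □A at y, so A at z, i.e. Rxz.
Conversely, on a frame with transitivity the schema holds at every world under every valuation.
So the correspondent is transitivity.

transitivity: \forall x \forall y \forall z (Rxy \wedge Ryz \to Rxz)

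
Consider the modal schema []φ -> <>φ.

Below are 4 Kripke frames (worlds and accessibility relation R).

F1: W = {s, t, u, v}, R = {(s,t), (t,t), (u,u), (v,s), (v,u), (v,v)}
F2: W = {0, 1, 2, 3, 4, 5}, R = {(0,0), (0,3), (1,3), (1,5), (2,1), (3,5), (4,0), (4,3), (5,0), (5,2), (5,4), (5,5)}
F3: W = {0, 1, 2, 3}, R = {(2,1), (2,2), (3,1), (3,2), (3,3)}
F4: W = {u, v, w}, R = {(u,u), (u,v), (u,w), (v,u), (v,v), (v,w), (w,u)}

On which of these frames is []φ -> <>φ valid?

F1, F2, F4

The schema corresponds to seriality: forall x exists y Rxy.
F1: condition met.
F2: condition met.
F3: fails — world 0 has no successor.
F4: condition met.
Valid on: F1, F2, F4.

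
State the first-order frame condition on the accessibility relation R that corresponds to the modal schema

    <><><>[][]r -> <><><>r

forall x forall y (x R^3 y -> exists w (y R^2 w & x R^3 w))

This is a Sahlqvist (Geach-type) schema ◇^3□^2r → □^0◇^3r.
Minimal-valuation argument: fix x; take any y with xR^3y and any z with xR^0z. Set V(r) to the set of worlds R-reachable from y in exactly 2 steps. Then □^2r holds at y, so the antecedent holds at x; validity forces ◇^3r at z, giving a w with zR^3w and yR^2w.
First-order correspondent: forall x forall y (x R^3 y -> exists w (y R^2 w & x R^3 w)).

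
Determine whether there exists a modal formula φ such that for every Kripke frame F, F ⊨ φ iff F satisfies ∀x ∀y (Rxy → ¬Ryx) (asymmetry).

No

Modal frame validity is preserved under surjective bounded morphisms.
The 4-cycle (worlds a,b,c,d with a→b→c→d→a) is asymmetric. Mapping every world to a single reflexive point • is a surjective bounded morphism, and the reflexive point is not asymmetric (R•• but asymmetry requires ¬R••).
Hence asymmetry is not modally definable.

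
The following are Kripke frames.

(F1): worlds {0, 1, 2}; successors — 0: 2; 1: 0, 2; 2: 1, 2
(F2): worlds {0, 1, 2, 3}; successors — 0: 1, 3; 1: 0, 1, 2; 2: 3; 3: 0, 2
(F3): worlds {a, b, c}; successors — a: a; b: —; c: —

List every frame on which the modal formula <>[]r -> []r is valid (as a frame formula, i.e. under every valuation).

(F3)

Frame correspondent (Sahlqvist): forall x forall y forall z (Rxy & Rxz -> Ryz) — i.e. the Euclidean property.
(F1): fails — R10 and R10 but not R00.
(F2): fails — R01 and R03 but not R13.
(F3): ✓.
Valid on: (F3).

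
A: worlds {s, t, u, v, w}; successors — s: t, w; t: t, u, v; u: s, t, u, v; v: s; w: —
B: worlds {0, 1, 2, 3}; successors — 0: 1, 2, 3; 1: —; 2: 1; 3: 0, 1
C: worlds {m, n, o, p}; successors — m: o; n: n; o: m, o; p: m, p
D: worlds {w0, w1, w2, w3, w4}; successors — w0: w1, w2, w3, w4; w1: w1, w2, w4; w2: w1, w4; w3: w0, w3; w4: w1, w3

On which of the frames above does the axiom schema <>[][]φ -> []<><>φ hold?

This is the axiom for a generalized confluence (Geach) condition; its first-order frame correspondent is forall x forall y forall z ((xRy & xRz) -> exists w (y R^2 w & z R^2 w)).
A: fails — sRt, sRw but no w* with tR²w* and wR²w*.
B: fails — 0R1, 0R1 but no w with 1R²w and 1R²w.
C: condition met.
D: condition met.
Valid on: C, D.

C, D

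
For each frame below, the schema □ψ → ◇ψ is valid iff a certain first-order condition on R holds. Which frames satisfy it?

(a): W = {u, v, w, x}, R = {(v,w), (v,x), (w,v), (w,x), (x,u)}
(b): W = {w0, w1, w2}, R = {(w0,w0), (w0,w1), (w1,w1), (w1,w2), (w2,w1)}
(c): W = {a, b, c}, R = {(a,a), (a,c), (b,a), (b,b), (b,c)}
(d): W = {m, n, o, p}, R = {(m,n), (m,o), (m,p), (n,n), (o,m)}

Frame correspondent (Sahlqvist): ∀x ∃y Rxy — i.e. seriality.
(a): fails — world u has no successor.
(b): holds.
(c): fails — world c has no successor.
(d): fails — world p has no successor.
Valid on: (b).

(b)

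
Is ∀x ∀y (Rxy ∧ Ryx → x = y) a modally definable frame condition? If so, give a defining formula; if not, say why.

If a class were modally definable it would be closed under surjective bounded morphisms (Goldblatt–Thomason).
The 8-cycle (worlds s,t,u,v,w,x,y,z with s→t→u→v→w→x→y→z→s) is antisymmetric. Sending even-indexed worlds to a and odd-indexed worlds to b is a surjective bounded morphism onto the two-world frame with a↔b, which is not antisymmetric.
So no modal formula (or set of formulas) defines exactly the antisymmetric frames.

No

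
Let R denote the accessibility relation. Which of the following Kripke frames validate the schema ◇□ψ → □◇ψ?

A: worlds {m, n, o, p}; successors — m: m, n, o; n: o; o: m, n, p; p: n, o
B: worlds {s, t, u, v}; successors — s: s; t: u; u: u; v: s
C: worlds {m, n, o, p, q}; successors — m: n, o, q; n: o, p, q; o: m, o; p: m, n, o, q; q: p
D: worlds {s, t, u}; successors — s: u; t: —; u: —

This is the axiom for convergence; its first-order frame correspondent is ∀x ∀y ∀z (Rxy ∧ Rxz → ∃w (Ryw ∧ Rzw)).
A: fails — Rmo and Rmn but o and n have no common successor.
B: holds.
C: fails — Rmo and Rmq but o and q have no common successor.
D: fails — Rsu and Rsu but u and u have no common successor.
Valid on: B.

B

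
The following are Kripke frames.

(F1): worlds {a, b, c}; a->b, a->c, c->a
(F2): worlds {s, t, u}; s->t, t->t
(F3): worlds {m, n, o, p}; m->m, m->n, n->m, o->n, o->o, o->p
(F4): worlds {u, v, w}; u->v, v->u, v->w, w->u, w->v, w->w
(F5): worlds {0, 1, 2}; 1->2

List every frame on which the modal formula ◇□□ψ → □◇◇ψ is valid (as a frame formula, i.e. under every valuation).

The schema corresponds to a generalized confluence (Geach) condition: ∀x ∀y ∀z ((xRy ∧ xRz) → ∃w (yR²w ∧ zR²w)).
(F1): fails — aRb, aRb but no w with bR²w and bR²w.
(F2): ✓.
(F3): fails — oRn, oRp but no w with nR²w and pR²w.
(F4): ✓.
(F5): fails — 1R2, 1R2 but no w with 2R²w and 2R²w.
Valid on: (F2), (F4).

(F2), (F4)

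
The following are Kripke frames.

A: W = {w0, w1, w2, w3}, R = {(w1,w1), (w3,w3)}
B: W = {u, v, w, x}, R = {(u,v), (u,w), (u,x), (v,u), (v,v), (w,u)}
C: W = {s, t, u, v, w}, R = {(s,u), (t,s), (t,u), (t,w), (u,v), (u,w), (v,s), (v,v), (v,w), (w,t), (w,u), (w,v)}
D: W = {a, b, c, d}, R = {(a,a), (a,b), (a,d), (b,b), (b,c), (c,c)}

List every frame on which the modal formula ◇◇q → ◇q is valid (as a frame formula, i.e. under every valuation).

The schema corresponds to transitivity: ∀x ∀y ∀z (Rxy ∧ Ryz → Rxz).
A: condition met.
B: fails — Ruv and Rvu but not Ruu.
C: fails — Ruv and Rvs but not Rus.
D: fails — Rab and Rbc but not Rac.
Valid on: A.

A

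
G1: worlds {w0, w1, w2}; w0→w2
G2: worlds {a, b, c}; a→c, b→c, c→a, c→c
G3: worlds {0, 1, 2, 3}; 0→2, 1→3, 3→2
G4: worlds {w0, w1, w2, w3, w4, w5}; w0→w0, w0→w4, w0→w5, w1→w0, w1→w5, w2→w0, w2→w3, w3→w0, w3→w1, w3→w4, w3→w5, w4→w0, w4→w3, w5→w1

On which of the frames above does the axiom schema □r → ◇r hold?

This is the axiom for seriality; its first-order frame correspondent is ∀x ∃y Rxy.
G1: fails — world w1 has no successor.
G2: holds.
G3: fails — world 2 has no successor.
G4: holds.
Valid on: G2, G4.

G2, G4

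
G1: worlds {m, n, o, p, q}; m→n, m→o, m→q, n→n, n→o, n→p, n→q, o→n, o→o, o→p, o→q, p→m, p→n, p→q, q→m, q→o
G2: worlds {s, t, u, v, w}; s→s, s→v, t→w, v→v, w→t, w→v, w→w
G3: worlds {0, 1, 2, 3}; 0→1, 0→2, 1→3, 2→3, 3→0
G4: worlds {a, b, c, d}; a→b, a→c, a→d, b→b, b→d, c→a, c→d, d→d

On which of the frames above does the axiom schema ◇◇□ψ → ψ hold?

This is the axiom for a generalized confluence (Geach) condition; its first-order frame correspondent is ∀x ∀y (xR²y → ∃w (yRw ∧ x = w)).
G1: fails — mR²m but no w with mRw and m=w.
G2: fails — sR²v but no w* with vRw* and s=w*.
G3: ✓.
G4: fails — aR²a but no w with aRw and a=w.

G3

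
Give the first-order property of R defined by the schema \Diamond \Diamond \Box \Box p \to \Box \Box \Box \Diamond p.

This is a Sahlqvist (Geach-type) schema ◇^2□^2p → □^3◇^1p.
Minimal-valuation argument: fix x; take any y with xR^2y and any z with xR^3z. Set V(p) to the set of worlds R-reachable from y in exactly 2 steps. Then □^2p holds at y, so the antecedent holds at x; validity forces ◇^1p at z, giving a w with zR^1w and yR^2w.
First-order correspondent: \forall x \forall y \forall z ((x R^2 y \wedge x R^3 z) \to \exists w (y R^2 w \wedge zRw)).

\forall x \forall y \forall z ((x R^2 y \wedge x R^3 z) \to \exists w (y R^2 w \wedge zRw))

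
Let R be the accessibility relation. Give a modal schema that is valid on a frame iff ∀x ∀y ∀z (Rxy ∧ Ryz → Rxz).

□s → □□s

The condition is transitivity. The 4 schema □s → □□s defines it.
Suppose □s→□□s is valid. Take Rxy, Ryz and set V(s)={w : Rxw}. Then □s at x, so □□s at x, so □s at y, so s at z, i.e. Rxz.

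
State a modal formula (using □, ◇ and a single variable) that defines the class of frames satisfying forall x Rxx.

□s → s

This is reflexivity; the standard corresponding axiom is T: □s → s.
Suppose □s→s is valid. At any x set V(s)={w : Rxw}. Then □s holds at x, so s holds at x, i.e. Rxx.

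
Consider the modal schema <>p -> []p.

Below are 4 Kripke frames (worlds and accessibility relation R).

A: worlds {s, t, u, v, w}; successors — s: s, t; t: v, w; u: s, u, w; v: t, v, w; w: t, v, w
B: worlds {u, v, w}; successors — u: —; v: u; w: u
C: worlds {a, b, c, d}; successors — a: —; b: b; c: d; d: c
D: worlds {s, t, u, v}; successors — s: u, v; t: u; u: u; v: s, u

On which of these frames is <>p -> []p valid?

This is the axiom for partial functionality; its first-order frame correspondent is forall x forall y forall z (Rxy & Rxz -> y = z).
A: fails — s sees both s and t.
B: ✓.
C: ✓.
D: fails — s sees both u and v.

B, C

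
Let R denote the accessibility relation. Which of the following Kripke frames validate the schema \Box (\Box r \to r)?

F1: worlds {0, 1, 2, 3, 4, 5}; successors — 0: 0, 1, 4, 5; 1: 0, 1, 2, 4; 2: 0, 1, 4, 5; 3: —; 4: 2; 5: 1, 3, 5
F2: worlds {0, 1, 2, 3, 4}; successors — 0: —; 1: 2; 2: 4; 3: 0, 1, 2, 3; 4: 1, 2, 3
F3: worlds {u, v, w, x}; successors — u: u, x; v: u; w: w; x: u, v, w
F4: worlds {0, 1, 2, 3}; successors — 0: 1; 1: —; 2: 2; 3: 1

none

This is the axiom for shift-reflexivity; its first-order frame correspondent is \forall x \forall y (Rxy \to Ryy).
F1: fails — R53 but not R33.
F2: fails — R32 but not R22.
F3: fails — Rux but not Rxx.
F4: fails — R01 but not R11.
Valid on no frame.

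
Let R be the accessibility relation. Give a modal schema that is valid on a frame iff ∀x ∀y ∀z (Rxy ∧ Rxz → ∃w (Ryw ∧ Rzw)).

A defining formula is ◇□r → □◇r (the .2 axiom).

◇□r → □◇r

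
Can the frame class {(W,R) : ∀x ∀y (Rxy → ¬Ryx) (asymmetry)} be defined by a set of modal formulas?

Not modally definable

Modal frame validity is preserved under surjective bounded morphisms.
The 3-cycle (worlds s,t,u with s→t→u→s) is asymmetric. Mapping every world to a single reflexive point • is a surjective bounded morphism, and the reflexive point is not asymmetric (R•• but asymmetry requires ¬R••).
Hence asymmetry is not modally definable.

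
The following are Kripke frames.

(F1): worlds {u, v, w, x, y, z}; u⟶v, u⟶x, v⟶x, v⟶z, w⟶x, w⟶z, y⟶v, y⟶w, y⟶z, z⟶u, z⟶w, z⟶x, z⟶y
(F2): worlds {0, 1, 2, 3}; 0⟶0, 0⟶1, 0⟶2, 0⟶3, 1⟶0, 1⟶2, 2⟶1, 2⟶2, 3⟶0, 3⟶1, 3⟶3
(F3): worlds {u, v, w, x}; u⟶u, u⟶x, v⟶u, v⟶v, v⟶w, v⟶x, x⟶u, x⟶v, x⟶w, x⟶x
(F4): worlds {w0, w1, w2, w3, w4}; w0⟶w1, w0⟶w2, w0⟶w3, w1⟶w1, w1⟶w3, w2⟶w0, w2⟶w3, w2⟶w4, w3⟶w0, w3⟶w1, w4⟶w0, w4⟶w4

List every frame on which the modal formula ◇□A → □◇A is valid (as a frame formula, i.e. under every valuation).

(F2)

Frame correspondent (Sahlqvist): ∀x ∀y ∀z (Rxy ∧ Rxz → ∃w (Ryw ∧ Rzw)) — i.e. convergence.
(F1): fails — Ruv and Rux but v and x have no common successor.
(F2): ✓.
(F3): fails — Rvv and Rvw but v and w have no common successor.
(F4): fails — Rw2w4 and Rw2w0 but w4 and w0 have no common successor.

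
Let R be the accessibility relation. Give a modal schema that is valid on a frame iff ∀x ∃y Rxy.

□p → ◇p

This is seriality; the standard corresponding axiom is D: □p → ◇p.
Suppose □p→◇p is valid. At any x set V(p)=W. Then □p at x, so ◇p at x, so x has a successor.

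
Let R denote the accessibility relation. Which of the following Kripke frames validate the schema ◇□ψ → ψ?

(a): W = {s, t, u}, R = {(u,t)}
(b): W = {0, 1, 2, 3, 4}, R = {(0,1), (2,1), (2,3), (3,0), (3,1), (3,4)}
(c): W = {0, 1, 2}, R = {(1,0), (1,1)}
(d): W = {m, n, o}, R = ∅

Frame correspondent (Sahlqvist): ∀x ∀y (Rxy → Ryx) — i.e. symmetry.
(a): fails — Rut but not Rtu.
(b): fails — R34 but not R43.
(c): fails — R10 but not R01.
(d): satisfies the condition.
Valid on: (d).

(d)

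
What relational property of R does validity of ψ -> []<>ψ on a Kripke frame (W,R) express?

symmetry: forall x forall y (Rxy -> Ryx)

Suppose ψ→□◇ψ is valid. Take Rxy and set V(ψ)={x}. Then ψ at x, so □◇ψ at x, so ◇ψ at y, so some z with Ryz has ψ; z=x, i.e. Ryx.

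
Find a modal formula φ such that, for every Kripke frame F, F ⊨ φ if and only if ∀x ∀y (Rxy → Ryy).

□(□q → q)

A defining formula is □(□q → q) (the T□ axiom).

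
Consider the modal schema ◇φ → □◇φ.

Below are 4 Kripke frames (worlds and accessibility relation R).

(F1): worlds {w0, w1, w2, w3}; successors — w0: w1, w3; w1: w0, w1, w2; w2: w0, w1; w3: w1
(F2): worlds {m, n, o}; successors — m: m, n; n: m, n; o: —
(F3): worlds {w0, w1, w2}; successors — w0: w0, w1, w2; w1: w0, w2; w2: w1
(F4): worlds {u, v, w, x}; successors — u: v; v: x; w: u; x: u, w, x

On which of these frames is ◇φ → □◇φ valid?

The schema corresponds to the Euclidean property: ∀x ∀y ∀z (Rxy ∧ Rxz → Ryz).
(F1): fails — Rw0w1 and Rw0w3 but not Rw1w3.
(F2): satisfies the condition.
(F3): fails — Rw0w1 and Rw0w1 but not Rw1w1.
(F4): fails — Ruv and Ruv but not Rvv.

(F2)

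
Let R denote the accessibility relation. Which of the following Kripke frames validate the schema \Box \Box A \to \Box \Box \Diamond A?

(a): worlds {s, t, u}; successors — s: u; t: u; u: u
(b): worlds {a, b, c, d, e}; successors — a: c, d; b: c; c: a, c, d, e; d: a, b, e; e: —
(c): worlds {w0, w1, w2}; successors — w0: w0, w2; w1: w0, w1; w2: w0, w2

(a), (c)

The schema corresponds to a generalized confluence (Geach) condition: \forall x \forall z (x R^2 z \to \exists w (x R^2 w \wedge zRw)).
(a): ✓.
(b): fails — aR²e but no w with aR²w and eRw.
(c): ✓.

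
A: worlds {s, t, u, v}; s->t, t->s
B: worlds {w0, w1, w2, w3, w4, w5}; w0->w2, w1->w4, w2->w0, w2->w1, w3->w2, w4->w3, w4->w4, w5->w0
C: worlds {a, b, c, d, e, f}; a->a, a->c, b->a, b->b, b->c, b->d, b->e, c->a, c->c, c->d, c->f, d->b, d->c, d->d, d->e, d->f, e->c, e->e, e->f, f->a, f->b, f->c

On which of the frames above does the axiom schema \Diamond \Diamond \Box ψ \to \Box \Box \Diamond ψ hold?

This is the axiom for a generalized confluence (Geach) condition; its first-order frame correspondent is \forall x \forall y \forall z ((x R^2 y \wedge x R^2 z) \to \exists w (yRw \wedge zRw)).
A: condition met.
B: fails — w0R²w0, w0R²w1 but no w with w0Rw and w1Rw.
C: condition met.
Valid on: A, C.

A, C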